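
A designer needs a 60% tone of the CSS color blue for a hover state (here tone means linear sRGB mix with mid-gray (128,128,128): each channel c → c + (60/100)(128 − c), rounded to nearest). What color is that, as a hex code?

CSS blue is rgb(0, 0, 255).
A 60% tone moves each channel 60% toward 128:
  R: 0 + 0.6×(128−0) = 0 + 76.8 = 76.8 → 77
  G: 0 + 0.6×(128−0) = 0 + 76.8 = 76.8 → 77
  B: 255 + 0.6×(128−255) = 255 − 76.2 = 178.8 → 179
rgb(77, 77, 179) = #4D4DB3.

#4D4DB3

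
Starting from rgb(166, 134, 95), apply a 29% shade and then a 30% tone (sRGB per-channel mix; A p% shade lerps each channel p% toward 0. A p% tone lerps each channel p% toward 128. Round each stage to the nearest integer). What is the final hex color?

A 29% shade moves each channel 29% toward 0:
  R: 166 + 0.29×(0−166) = 166 − 48.14 = 117.86 → 118
  G: 134 + 0.29×(0−134) = 134 − 38.86 = 95.14 → 95
  B: 95 + 0.29×(0−95) = 95 − 27.55 = 67.45 → 67
After the shade: rgb(118, 95, 67) = #765f43.
Per channel, c → c + 0.3(128 − c):
  R: 118 + 3 = 121 → 121
  G: 95 + 0.3×(128−95) = 95 + 9.9 = 104.9 → 105
  B: 67 + 0.3×(128−67) = 67 + 18.3 = 85.3 → 85
rgb(121, 105, 85) = #796955.

#796955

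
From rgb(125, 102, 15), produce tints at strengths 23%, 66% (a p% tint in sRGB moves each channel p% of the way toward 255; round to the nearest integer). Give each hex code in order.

23%: (125 + 29.9 = 154.9→155, 102 + 35.19 = 137.19→137, 15 + 55.2 = 70.2→70) → #9B8946
66%: (125 + 85.8 = 210.8→211, 102 + 100.98 = 202.98→203, 15 + 158.4 = 173.4→173) → #D3CBAD

#9B8946, #D3CBAD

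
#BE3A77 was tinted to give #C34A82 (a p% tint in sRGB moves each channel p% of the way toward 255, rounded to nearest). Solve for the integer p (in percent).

8%

#BE3A77 is rgb(190, 58, 119); #C34A82 is rgb(195, 74, 130).
On the G channel (widest range): 74 ≈ 58 + (p/100)(255 − 58), so p ≈ 100×(74 − 58)/(255 − 58) = 1600/197 = 8.12.
p = 8 reproduces all three channels after rounding.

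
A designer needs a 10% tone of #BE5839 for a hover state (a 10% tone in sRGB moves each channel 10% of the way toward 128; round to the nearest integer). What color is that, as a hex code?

#B85C40

#BE5839 is rgb(190, 88, 57).
Per channel, c → c + 0.1(128 − c):
  R: 190 − 6.2 = 183.8 → 184
  G: 88 + 0.1×(128−88) = 88 + 4 = 92 → 92
  B: 57 + 7.1 = 64.1 → 64
rgb(184, 92, 64) = #B85C40.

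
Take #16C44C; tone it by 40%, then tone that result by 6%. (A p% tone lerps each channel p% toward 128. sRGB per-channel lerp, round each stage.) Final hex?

#16C44C is rgb(22, 196, 76).
Lerp each channel 40% toward 128:
  R: 22 + 42.4 = 64.4 → 64
  G: 196 − 27.2 = 168.8 → 169
  B: 76 + 20.8 = 96.8 → 97
After the tone: rgb(64, 169, 97) = #40A961.
A 6% tone moves each channel 6% toward 128:
  R: 64 + 0.06×(128−64) = 64 + 3.84 = 67.84 → 68
  G: 169 − 2.46 = 166.54 → 167
  B: 97 + 1.86 = 98.86 → 99
rgb(68, 167, 99) = #44A763.

#44A763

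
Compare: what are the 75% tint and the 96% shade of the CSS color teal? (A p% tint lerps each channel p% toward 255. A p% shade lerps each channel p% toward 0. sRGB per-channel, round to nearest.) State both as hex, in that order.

#bfdfdf, #000505

CSS teal is rgb(0, 128, 128).
75% tint:
  R: 0 + 191.25 = 191.25 → 191
  G: 128 + 95.25 = 223.25 → 223
  B: 128 + 0.75×(255−128) = 128 + 95.25 = 223.25 → 223
  → #bfdfdf
96% shade:
  R: 0 + 0.96×(0−0) = 0 + 0 = 0 → 0
  G: 128 − 122.88 = 5.12 → 5
  B: 128 + 0.96×(0−128) = 128 − 122.88 = 5.12 → 5
  → #000505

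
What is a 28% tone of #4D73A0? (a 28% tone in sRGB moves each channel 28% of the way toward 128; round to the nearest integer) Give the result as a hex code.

#4D73A0 is rgb(77, 115, 160).
Per channel, c → c + 0.28(128 − c):
  R: 77 + 14.28 = 91.28 → 91
  G: 115 + 3.64 = 118.64 → 119
  B: 160 + 0.28×(128−160) = 160 − 8.96 = 151.04 → 151
rgb(91, 119, 151) = #5B7797.

#5B7797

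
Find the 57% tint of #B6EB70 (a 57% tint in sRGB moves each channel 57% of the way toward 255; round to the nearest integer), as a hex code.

#B6EB70 is rgb(182, 235, 112).
A 57% tint moves each channel 57% toward 255:
  R: 182 + 0.57×(255−182) = 182 + 41.61 = 223.61 → 224
  G: 235 + 11.4 = 246.4 → 246
  B: 112 + 0.57×(255−112) = 112 + 81.51 = 193.51 → 194
rgb(224, 246, 194) = #E0F6C2.

#E0F6C2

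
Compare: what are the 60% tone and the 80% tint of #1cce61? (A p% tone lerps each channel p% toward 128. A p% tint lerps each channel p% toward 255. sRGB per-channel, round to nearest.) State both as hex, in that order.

#1cce61 is rgb(28, 206, 97).
60% tone:
  R: 28 + 0.6×(128−28) = 28 + 60 = 88 → 88
  G: 206 + 0.6×(128−206) = 206 − 46.8 = 159.2 → 159
  B: 97 + 18.6 = 115.6 → 116
  → #589f74
80% tint:
  R: 28 + 0.8×(255−28) = 28 + 181.6 = 209.6 → 210
  G: 206 + 39.2 = 245.2 → 245
  B: 97 + 0.8×(255−97) = 97 + 126.4 = 223.4 → 223
  → #d2f5df

#589f74, #d2f5df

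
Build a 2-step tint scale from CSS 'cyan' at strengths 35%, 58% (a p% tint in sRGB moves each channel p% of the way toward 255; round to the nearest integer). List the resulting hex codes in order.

#59FFFF, #94FFFF

CSS cyan is rgb(0, 255, 255).
35%: (0 + 89.25 = 89.25→89, 255→255, 255→255) → #59FFFF
58%: (0 + 147.9 = 147.9→148, 255→255, 255→255) → #94FFFF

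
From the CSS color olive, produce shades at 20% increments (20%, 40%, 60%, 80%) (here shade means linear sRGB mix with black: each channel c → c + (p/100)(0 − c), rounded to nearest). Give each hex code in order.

CSS olive is rgb(128, 128, 0).
20%: (128 − 25.6 = 102.4→102, 128 − 25.6 = 102.4→102, 0→0) → #666600
40%: (128 − 51.2 = 76.8→77, 128 − 51.2 = 76.8→77, 0→0) → #4D4D00
60%: (128 − 76.8 = 51.2→51, 128 − 76.8 = 51.2→51, 0→0) → #333300
80%: (128 − 102.4 = 25.6→26, 128 − 102.4 = 25.6→26, 0→0) → #1A1A00

#666600, #4D4D00, #333300, #1A1A00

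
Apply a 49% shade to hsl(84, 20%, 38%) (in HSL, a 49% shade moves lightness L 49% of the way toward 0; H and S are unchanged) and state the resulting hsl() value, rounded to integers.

L moves 49% from 38 toward 0: 38 − 18.62 = 19.38 → 19.
H and S are unchanged.

hsl(84, 20%, 19%)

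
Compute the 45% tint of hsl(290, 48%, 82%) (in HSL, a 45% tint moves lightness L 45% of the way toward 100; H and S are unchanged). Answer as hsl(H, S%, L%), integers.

L moves 45% from 82 toward 100: 82 + 8.1 = 90.1 → 90.
H and S are unchanged.

hsl(290, 48%, 90%)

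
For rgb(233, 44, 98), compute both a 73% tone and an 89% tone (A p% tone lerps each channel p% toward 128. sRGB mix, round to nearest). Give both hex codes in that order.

73% tone:
  R: 233 − 76.65 = 156.35 → 156
  G: 44 + 0.73×(128−44) = 44 + 61.32 = 105.32 → 105
  B: 98 + 21.9 = 119.9 → 120
  → #9c6978
89% tone:
  R: 233 + 0.89×(128−233) = 233 − 93.45 = 139.55 → 140
  G: 44 + 0.89×(128−44) = 44 + 74.76 = 118.76 → 119
  B: 98 + 0.89×(128−98) = 98 + 26.7 = 124.7 → 125
  → #8c777d

#9c6978, #8c777d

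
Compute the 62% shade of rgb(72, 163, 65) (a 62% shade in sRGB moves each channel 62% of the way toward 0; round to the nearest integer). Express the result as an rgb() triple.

Lerp each channel 62% toward 0:
  R: 72 + 0.62×(0−72) = 72 − 44.64 = 27.36 → 27
  G: 163 + 0.62×(0−163) = 163 − 101.06 = 61.94 → 62
  B: 65 + 0.62×(0−65) = 65 − 40.3 = 24.7 → 25

rgb(27, 62, 25)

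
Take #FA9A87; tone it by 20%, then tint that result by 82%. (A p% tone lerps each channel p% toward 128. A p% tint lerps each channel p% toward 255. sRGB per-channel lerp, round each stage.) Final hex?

#FAECE9

#FA9A87 is rgb(250, 154, 135).
Lerp each channel 20% toward 128:
  R: 250 − 24.4 = 225.6 → 226
  G: 154 + 0.2×(128−154) = 154 − 5.2 = 148.8 → 149
  B: 135 − 1.4 = 133.6 → 134
After the tone: rgb(226, 149, 134) = #E29586.
An 82% tint moves each channel 82% toward 255:
  R: 226 + 0.82×(255−226) = 226 + 23.78 = 249.78 → 250
  G: 149 + 0.82×(255−149) = 149 + 86.92 = 235.92 → 236
  B: 134 + 0.82×(255−134) = 134 + 99.22 = 233.22 → 233
rgb(250, 236, 233) = #FAECE9.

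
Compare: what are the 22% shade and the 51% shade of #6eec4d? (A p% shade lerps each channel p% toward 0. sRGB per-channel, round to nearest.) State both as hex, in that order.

#6eec4d is rgb(110, 236, 77).
22% shade:
  R: 110 + 0.22×(0−110) = 110 − 24.2 = 85.8 → 86
  G: 236 + 0.22×(0−236) = 236 − 51.92 = 184.08 → 184
  B: 77 + 0.22×(0−77) = 77 − 16.94 = 60.06 → 60
  → #56b83c
51% shade:
  R: 110 − 56.1 = 53.9 → 54
  G: 236 + 0.51×(0−236) = 236 − 120.36 = 115.64 → 116
  B: 77 + 0.51×(0−77) = 77 − 39.27 = 37.73 → 38
  → #367426

#56b83c, #367426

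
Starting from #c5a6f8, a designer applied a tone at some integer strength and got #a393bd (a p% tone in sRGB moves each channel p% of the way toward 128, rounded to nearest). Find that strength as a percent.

#c5a6f8 is rgb(197, 166, 248); #a393bd is rgb(163, 147, 189).
On the B channel (widest range): 189 ≈ 248 + (p/100)(128 − 248), so p ≈ 100×(189 − 248)/(128 − 248) = -5900/-120 = 49.17.
p = 49 reproduces all three channels after rounding.

49%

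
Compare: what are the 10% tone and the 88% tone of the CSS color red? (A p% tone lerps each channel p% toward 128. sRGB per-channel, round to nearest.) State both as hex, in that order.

#f20d0d, #8f7171

CSS red is rgb(255, 0, 0).
10% tone:
  R: 255 − 12.7 = 242.3 → 242
  G: 0 + 12.8 = 12.8 → 13
  B: 0 + 0.1×(128−0) = 0 + 12.8 = 12.8 → 13
  → #f20d0d
88% tone:
  R: 255 − 111.76 = 143.24 → 143
  G: 0 + 112.64 = 112.64 → 113
  B: 0 + 112.64 = 112.64 → 113
  → #8f7171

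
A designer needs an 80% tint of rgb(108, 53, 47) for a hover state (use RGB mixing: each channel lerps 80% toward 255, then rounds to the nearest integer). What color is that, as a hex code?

#E2D7D5

An 80% tint moves each channel 80% toward 255:
  R: 108 + 0.8×(255−108) = 108 + 117.6 = 225.6 → 226
  G: 53 + 161.6 = 214.6 → 215
  B: 47 + 0.8×(255−47) = 47 + 166.4 = 213.4 → 213
rgb(226, 215, 213) = #E2D7D5.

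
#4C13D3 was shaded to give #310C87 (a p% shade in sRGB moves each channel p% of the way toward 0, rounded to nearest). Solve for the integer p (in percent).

#4C13D3 is rgb(76, 19, 211); #310C87 is rgb(49, 12, 135).
On the B channel (widest range): 135 ≈ 211 + (p/100)(0 − 211), so p ≈ 100×(135 − 211)/(0 − 211) = -7600/-211 = 36.02.
p = 36 reproduces all three channels after rounding.

36%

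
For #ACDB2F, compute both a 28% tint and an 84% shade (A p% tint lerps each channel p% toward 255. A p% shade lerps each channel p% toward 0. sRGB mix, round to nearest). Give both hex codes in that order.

#C3E569, #1C2308

#ACDB2F is rgb(172, 219, 47).
28% tint:
  R: 172 + 23.24 = 195.24 → 195
  G: 219 + 10.08 = 229.08 → 229
  B: 47 + 0.28×(255−47) = 47 + 58.24 = 105.24 → 105
  → #C3E569
84% shade:
  R: 172 − 144.48 = 27.52 → 28
  G: 219 + 0.84×(0−219) = 219 − 183.96 = 35.04 → 35
  B: 47 − 39.48 = 7.52 → 8
  → #1C2308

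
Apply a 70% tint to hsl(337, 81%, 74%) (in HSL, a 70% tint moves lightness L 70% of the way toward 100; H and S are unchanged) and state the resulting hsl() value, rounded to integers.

hsl(337, 81%, 92%)

L moves 70% from 74 toward 100: 74 + 18.2 = 92.2 → 92.
H and S are unchanged.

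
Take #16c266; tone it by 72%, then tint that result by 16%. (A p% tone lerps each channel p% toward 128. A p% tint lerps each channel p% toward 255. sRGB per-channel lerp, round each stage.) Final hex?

#7ba38e

#16c266 is rgb(22, 194, 102).
Per channel, c → c + 0.72(128 − c):
  R: 22 + 0.72×(128−22) = 22 + 76.32 = 98.32 → 98
  G: 194 + 0.72×(128−194) = 194 − 47.52 = 146.48 → 146
  B: 102 + 18.72 = 120.72 → 121
After the tone: rgb(98, 146, 121) = #629279.
Per channel, c → c + 0.16(255 − c):
  R: 98 + 0.16×(255−98) = 98 + 25.12 = 123.12 → 123
  G: 146 + 0.16×(255−146) = 146 + 17.44 = 163.44 → 163
  B: 121 + 0.16×(255−121) = 121 + 21.44 = 142.44 → 142
rgb(123, 163, 142) = #7ba38e.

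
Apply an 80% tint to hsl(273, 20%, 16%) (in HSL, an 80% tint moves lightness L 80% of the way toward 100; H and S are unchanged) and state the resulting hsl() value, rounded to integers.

hsl(273, 20%, 83%)

L moves 80% from 16 toward 100: 16 + 67.2 = 83.2 → 83.
H and S are unchanged.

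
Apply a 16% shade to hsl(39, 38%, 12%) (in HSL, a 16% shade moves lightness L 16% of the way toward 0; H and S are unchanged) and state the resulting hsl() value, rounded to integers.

hsl(39, 38%, 10%)

L moves 16% from 12 toward 0: 12 − 1.92 = 10.08 → 10.
H and S are unchanged.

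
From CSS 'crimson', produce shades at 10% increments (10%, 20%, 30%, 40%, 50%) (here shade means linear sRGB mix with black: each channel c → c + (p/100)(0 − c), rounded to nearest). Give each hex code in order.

CSS crimson is rgb(220, 20, 60).
10%: (220 − 22 = 198→198, 20 − 2 = 18→18, 60 − 6 = 54→54) → #C61236
20%: (220 − 44 = 176→176, 20 − 4 = 16→16, 60 − 12 = 48→48) → #B01030
30%: (220 − 66 = 154→154, 20 − 6 = 14→14, 60 − 18 = 42→42) → #9A0E2A
40%: (220 − 88 = 132→132, 20 − 8 = 12→12, 60 − 24 = 36→36) → #840C24
50%: (220 − 110 = 110→110, 20 − 10 = 10→10, 60 − 30 = 30→30) → #6E0A1E

#C61236, #B01030, #9A0E2A, #840C24, #6E0A1E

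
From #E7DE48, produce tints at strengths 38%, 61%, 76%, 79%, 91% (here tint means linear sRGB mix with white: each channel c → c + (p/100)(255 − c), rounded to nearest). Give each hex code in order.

#F0EB8E, #F6F2B8, #F9F7D3, #FAF8D9, #FDFCEF

#E7DE48 is rgb(231, 222, 72).
38%: (231 + 9.12 = 240.12→240, 222 + 12.54 = 234.54→235, 72 + 69.54 = 141.54→142) → #F0EB8E
61%: (231 + 14.64 = 245.64→246, 222 + 20.13 = 242.13→242, 72 + 111.63 = 183.63→184) → #F6F2B8
76%: (231 + 18.24 = 249.24→249, 222 + 25.08 = 247.08→247, 72 + 139.08 = 211.08→211) → #F9F7D3
79%: (231 + 18.96 = 249.96→250, 222 + 26.07 = 248.07→248, 72 + 144.57 = 216.57→217) → #FAF8D9
91%: (231 + 21.84 = 252.84→253, 222 + 30.03 = 252.03→252, 72 + 166.53 = 238.53→239) → #FDFCEF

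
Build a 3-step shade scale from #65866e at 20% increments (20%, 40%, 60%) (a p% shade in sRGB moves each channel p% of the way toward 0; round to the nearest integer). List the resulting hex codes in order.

#65866e is rgb(101, 134, 110).
20%: (101 − 20.2 = 80.8→81, 134 − 26.8 = 107.2→107, 110 − 22 = 88→88) → #516b58
40%: (101 − 40.4 = 60.6→61, 134 − 53.6 = 80.4→80, 110 − 44 = 66→66) → #3d5042
60%: (101 − 60.6 = 40.4→40, 134 − 80.4 = 53.6→54, 110 − 66 = 44→44) → #28362c

#516b58, #3d5042, #28362c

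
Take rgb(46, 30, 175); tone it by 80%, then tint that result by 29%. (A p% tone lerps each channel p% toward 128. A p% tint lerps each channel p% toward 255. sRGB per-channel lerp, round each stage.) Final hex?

Lerp each channel 80% toward 128:
  R: 46 + 0.8×(128−46) = 46 + 65.6 = 111.6 → 112
  G: 30 + 0.8×(128−30) = 30 + 78.4 = 108.4 → 108
  B: 175 + 0.8×(128−175) = 175 − 37.6 = 137.4 → 137
After the tone: rgb(112, 108, 137) = #706c89.
Lerp each channel 29% toward 255:
  R: 112 + 0.29×(255−112) = 112 + 41.47 = 153.47 → 153
  G: 108 + 0.29×(255−108) = 108 + 42.63 = 150.63 → 151
  B: 137 + 0.29×(255−137) = 137 + 34.22 = 171.22 → 171
rgb(153, 151, 171) = #9997ab.

#9997ab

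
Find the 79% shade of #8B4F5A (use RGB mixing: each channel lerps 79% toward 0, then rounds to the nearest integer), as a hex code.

#8B4F5A is rgb(139, 79, 90).
A 79% shade moves each channel 79% toward 0:
  R: 139 + 0.79×(0−139) = 139 − 109.81 = 29.19 → 29
  G: 79 − 62.41 = 16.59 → 17
  B: 90 − 71.1 = 18.9 → 19
rgb(29, 17, 19) = #1D1113.

#1D1113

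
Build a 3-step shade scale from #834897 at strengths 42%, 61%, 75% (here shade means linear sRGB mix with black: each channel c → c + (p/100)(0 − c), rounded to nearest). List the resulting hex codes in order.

#834897 is rgb(131, 72, 151).
42%: (131 − 55.02 = 75.98→76, 72 − 30.24 = 41.76→42, 151 − 63.42 = 87.58→88) → #4C2A58
61%: (131 − 79.91 = 51.09→51, 72 − 43.92 = 28.08→28, 151 − 92.11 = 58.89→59) → #331C3B
75%: (131 − 98.25 = 32.75→33, 72 − 54 = 18→18, 151 − 113.25 = 37.75→38) → #211226

#4C2A58, #331C3B, #211226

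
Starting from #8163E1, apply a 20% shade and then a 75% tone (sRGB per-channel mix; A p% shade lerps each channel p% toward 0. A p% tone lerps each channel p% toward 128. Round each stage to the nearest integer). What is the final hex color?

#8163E1 is rgb(129, 99, 225).
Lerp each channel 20% toward 0:
  R: 129 + 0.2×(0−129) = 129 − 25.8 = 103.2 → 103
  G: 99 − 19.8 = 79.2 → 79
  B: 225 + 0.2×(0−225) = 225 − 45 = 180 → 180
After the shade: rgb(103, 79, 180) = #674FB4.
Lerp each channel 75% toward 128:
  R: 103 + 18.75 = 121.75 → 122
  G: 79 + 0.75×(128−79) = 79 + 36.75 = 115.75 → 116
  B: 180 − 39 = 141 → 141
rgb(122, 116, 141) = #7A748D.

#7A748D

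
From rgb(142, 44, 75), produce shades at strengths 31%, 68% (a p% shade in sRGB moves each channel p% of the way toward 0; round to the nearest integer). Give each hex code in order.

31%: (142 − 44.02 = 97.98→98, 44 − 13.64 = 30.36→30, 75 − 23.25 = 51.75→52) → #621E34
68%: (142 − 96.56 = 45.44→45, 44 − 29.92 = 14.08→14, 75 − 51 = 24→24) → #2D0E18

#621E34, #2D0E18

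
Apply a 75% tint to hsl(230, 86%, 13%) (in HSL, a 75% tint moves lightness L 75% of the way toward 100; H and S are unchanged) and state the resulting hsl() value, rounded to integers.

hsl(230, 86%, 78%)

L moves 75% from 13 toward 100: 13 + 65.25 = 78.25 → 78.
H and S are unchanged.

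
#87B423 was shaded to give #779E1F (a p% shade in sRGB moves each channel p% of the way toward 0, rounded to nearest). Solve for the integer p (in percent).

#87B423 is rgb(135, 180, 35); #779E1F is rgb(119, 158, 31).
On the G channel (widest range): 158 ≈ 180 + (p/100)(0 − 180), so p ≈ 100×(158 − 180)/(0 − 180) = -2200/-180 = 12.22.
p = 12 reproduces all three channels after rounding.

12%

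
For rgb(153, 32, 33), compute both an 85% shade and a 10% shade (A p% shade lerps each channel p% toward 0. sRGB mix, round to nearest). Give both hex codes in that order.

85% shade:
  R: 153 − 130.05 = 22.95 → 23
  G: 32 + 0.85×(0−32) = 32 − 27.2 = 4.8 → 5
  B: 33 + 0.85×(0−33) = 33 − 28.05 = 4.95 → 5
  → #170505
10% shade:
  R: 153 + 0.1×(0−153) = 153 − 15.3 = 137.7 → 138
  G: 32 − 3.2 = 28.8 → 29
  B: 33 + 0.1×(0−33) = 33 − 3.3 = 29.7 → 30
  → #8A1D1E

#170505, #8A1D1E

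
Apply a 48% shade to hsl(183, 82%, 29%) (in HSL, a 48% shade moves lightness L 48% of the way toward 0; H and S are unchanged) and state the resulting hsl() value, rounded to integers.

L moves 48% from 29 toward 0: 29 − 13.92 = 15.08 → 15.
H and S are unchanged.

hsl(183, 82%, 15%)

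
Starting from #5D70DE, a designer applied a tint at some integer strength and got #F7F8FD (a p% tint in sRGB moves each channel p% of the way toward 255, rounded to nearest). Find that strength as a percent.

#5D70DE is rgb(93, 112, 222); #F7F8FD is rgb(247, 248, 253).
On the R channel (widest range): 247 ≈ 93 + (p/100)(255 − 93), so p ≈ 100×(247 − 93)/(255 − 93) = 15400/162 = 95.06.
p = 95 reproduces all three channels after rounding.

95%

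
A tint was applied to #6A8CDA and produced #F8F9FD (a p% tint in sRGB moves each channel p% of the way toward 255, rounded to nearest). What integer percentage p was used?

95%

#6A8CDA is rgb(106, 140, 218); #F8F9FD is rgb(248, 249, 253).
On the R channel (widest range): 248 ≈ 106 + (p/100)(255 − 106), so p ≈ 100×(248 − 106)/(255 − 106) = 14200/149 = 95.30.
p = 95 reproduces all three channels after rounding.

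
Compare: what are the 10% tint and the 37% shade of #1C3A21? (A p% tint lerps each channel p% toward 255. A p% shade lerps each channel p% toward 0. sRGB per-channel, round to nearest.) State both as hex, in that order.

#1C3A21 is rgb(28, 58, 33).
10% tint:
  R: 28 + 0.1×(255−28) = 28 + 22.7 = 50.7 → 51
  G: 58 + 0.1×(255−58) = 58 + 19.7 = 77.7 → 78
  B: 33 + 0.1×(255−33) = 33 + 22.2 = 55.2 → 55
  → #334E37
37% shade:
  R: 28 − 10.36 = 17.64 → 18
  G: 58 + 0.37×(0−58) = 58 − 21.46 = 36.54 → 37
  B: 33 + 0.37×(0−33) = 33 − 12.21 = 20.79 → 21
  → #122515

#334E37, #122515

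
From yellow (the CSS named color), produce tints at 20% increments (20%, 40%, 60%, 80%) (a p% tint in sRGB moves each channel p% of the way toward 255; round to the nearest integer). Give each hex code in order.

#ffff33, #ffff66, #ffff99, #ffffcc

CSS yellow is rgb(255, 255, 0).
20%: (255→255, 255→255, 0 + 51 = 51→51) → #ffff33
40%: (255→255, 255→255, 0 + 102 = 102→102) → #ffff66
60%: (255→255, 255→255, 0 + 153 = 153→153) → #ffff99
80%: (255→255, 255→255, 0 + 204 = 204→204) → #ffffcc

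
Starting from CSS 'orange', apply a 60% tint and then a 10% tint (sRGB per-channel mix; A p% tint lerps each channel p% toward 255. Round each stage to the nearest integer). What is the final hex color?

#ffdfa3

CSS orange is rgb(255, 165, 0).
Lerp each channel 60% toward 255:
  R: 255 + 0.6×(255−255) = 255 + 0 = 255 → 255
  G: 165 + 54 = 219 → 219
  B: 0 + 153 = 153 → 153
After the tint: rgb(255, 219, 153) = #ffdb99.
A 10% tint moves each channel 10% toward 255:
  R: 255 + 0.1×(255−255) = 255 + 0 = 255 → 255
  G: 219 + 0.1×(255−219) = 219 + 3.6 = 222.6 → 223
  B: 153 + 0.1×(255−153) = 153 + 10.2 = 163.2 → 163
rgb(255, 223, 163) = #ffdfa3.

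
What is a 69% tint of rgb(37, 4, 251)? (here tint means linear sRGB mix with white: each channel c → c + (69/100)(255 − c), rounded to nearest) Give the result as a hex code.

#bbb1fe

Lerp each channel 69% toward 255:
  R: 37 + 150.42 = 187.42 → 187
  G: 4 + 0.69×(255−4) = 4 + 173.19 = 177.19 → 177
  B: 251 + 2.76 = 253.76 → 254
rgb(187, 177, 254) = #bbb1fe.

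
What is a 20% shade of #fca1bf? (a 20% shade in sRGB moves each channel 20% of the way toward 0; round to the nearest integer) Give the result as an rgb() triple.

#fca1bf is rgb(252, 161, 191).
Per channel, c → c + 0.2(0 − c):
  R: 252 − 50.4 = 201.6 → 202
  G: 161 + 0.2×(0−161) = 161 − 32.2 = 128.8 → 129
  B: 191 + 0.2×(0−191) = 191 − 38.2 = 152.8 → 153

rgb(202, 129, 153)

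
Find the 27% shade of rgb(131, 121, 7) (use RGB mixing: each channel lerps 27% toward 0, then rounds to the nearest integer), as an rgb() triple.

A 27% shade moves each channel 27% toward 0:
  R: 131 + 0.27×(0−131) = 131 − 35.37 = 95.63 → 96
  G: 121 + 0.27×(0−121) = 121 − 32.67 = 88.33 → 88
  B: 7 − 1.89 = 5.11 → 5

rgb(96, 88, 5)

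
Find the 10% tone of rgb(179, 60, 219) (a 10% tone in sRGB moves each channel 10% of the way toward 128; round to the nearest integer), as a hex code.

A 10% tone moves each channel 10% toward 128:
  R: 179 − 5.1 = 173.9 → 174
  G: 60 + 0.1×(128−60) = 60 + 6.8 = 66.8 → 67
  B: 219 + 0.1×(128−219) = 219 − 9.1 = 209.9 → 210
rgb(174, 67, 210) = #ae43d2.

#ae43d2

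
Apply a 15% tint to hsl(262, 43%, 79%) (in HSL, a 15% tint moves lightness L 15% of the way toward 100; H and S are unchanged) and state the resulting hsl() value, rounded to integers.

L moves 15% from 79 toward 100: 79 + 3.15 = 82.15 → 82.
H and S are unchanged.

hsl(262, 43%, 82%)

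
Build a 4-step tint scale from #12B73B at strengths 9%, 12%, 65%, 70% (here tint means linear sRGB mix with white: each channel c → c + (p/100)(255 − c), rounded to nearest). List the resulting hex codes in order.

#27BD4D, #2EC053, #ACE6BA, #B8E9C4

#12B73B is rgb(18, 183, 59).
9%: (18 + 21.33 = 39.33→39, 183 + 6.48 = 189.48→189, 59 + 17.64 = 76.64→77) → #27BD4D
12%: (18 + 28.44 = 46.44→46, 183 + 8.64 = 191.64→192, 59 + 23.52 = 82.52→83) → #2EC053
65%: (18 + 154.05 = 172.05→172, 183 + 46.8 = 229.8→230, 59 + 127.4 = 186.4→186) → #ACE6BA
70%: (18 + 165.9 = 183.9→184, 183 + 50.4 = 233.4→233, 59 + 137.2 = 196.2→196) → #B8E9C4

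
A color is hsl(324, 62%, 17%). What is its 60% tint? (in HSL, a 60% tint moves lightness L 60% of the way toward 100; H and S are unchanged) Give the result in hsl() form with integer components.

L moves 60% from 17 toward 100: 17 + 49.8 = 66.8 → 67.
H and S are unchanged.

hsl(324, 62%, 67%)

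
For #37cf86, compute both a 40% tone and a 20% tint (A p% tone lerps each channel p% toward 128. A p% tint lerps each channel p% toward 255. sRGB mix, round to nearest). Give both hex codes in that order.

#37cf86 is rgb(55, 207, 134).
40% tone:
  R: 55 + 29.2 = 84.2 → 84
  G: 207 + 0.4×(128−207) = 207 − 31.6 = 175.4 → 175
  B: 134 − 2.4 = 131.6 → 132
  → #54af84
20% tint:
  R: 55 + 0.2×(255−55) = 55 + 40 = 95 → 95
  G: 207 + 0.2×(255−207) = 207 + 9.6 = 216.6 → 217
  B: 134 + 24.2 = 158.2 → 158
  → #5fd99e

#54af84, #5fd99e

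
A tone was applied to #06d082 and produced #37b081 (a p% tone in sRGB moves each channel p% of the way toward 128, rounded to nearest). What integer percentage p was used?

#06d082 is rgb(6, 208, 130); #37b081 is rgb(55, 176, 129).
On the R channel (widest range): 55 ≈ 6 + (p/100)(128 − 6), so p ≈ 100×(55 − 6)/(128 − 6) = 4900/122 = 40.16.
p = 40 reproduces all three channels after rounding.

40%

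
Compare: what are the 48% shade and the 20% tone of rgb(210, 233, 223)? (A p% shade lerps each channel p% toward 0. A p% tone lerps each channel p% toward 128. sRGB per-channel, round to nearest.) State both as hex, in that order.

#6D7974, #C2D4CC

48% shade:
  R: 210 − 100.8 = 109.2 → 109
  G: 233 + 0.48×(0−233) = 233 − 111.84 = 121.16 → 121
  B: 223 + 0.48×(0−223) = 223 − 107.04 = 115.96 → 116
  → #6D7974
20% tone:
  R: 210 + 0.2×(128−210) = 210 − 16.4 = 193.6 → 194
  G: 233 + 0.2×(128−233) = 233 − 21 = 212 → 212
  B: 223 + 0.2×(128−223) = 223 − 19 = 204 → 204
  → #C2D4CC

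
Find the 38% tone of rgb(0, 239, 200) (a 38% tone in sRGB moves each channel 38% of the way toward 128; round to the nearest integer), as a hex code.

#31c5ad

A 38% tone moves each channel 38% toward 128:
  R: 0 + 48.64 = 48.64 → 49
  G: 239 + 0.38×(128−239) = 239 − 42.18 = 196.82 → 197
  B: 200 − 27.36 = 172.64 → 173
rgb(49, 197, 173) = #31c5ad.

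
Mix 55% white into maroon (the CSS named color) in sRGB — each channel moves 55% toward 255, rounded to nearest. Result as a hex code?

CSS maroon is rgb(128, 0, 0).
Lerp each channel 55% toward 255:
  R: 128 + 69.85 = 197.85 → 198
  G: 0 + 0.55×(255−0) = 0 + 140.25 = 140.25 → 140
  B: 0 + 140.25 = 140.25 → 140
rgb(198, 140, 140) = #C68C8C.

#C68C8C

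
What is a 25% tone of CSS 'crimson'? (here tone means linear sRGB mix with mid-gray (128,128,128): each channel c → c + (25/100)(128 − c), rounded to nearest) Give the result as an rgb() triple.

CSS crimson is rgb(220, 20, 60).
Per channel, c → c + 0.25(128 − c):
  R: 220 − 23 = 197 → 197
  G: 20 + 0.25×(128−20) = 20 + 27 = 47 → 47
  B: 60 + 0.25×(128−60) = 60 + 17 = 77 → 77

rgb(197, 47, 77)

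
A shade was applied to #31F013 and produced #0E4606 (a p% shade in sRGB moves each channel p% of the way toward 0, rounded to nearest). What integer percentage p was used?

#31F013 is rgb(49, 240, 19); #0E4606 is rgb(14, 70, 6).
On the G channel (widest range): 70 ≈ 240 + (p/100)(0 − 240), so p ≈ 100×(70 − 240)/(0 − 240) = -17000/-240 = 70.83.
p = 71 reproduces all three channels after rounding.

71%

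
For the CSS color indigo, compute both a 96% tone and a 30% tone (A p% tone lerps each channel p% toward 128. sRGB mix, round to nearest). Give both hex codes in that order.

CSS indigo is rgb(75, 0, 130).
96% tone:
  R: 75 + 0.96×(128−75) = 75 + 50.88 = 125.88 → 126
  G: 0 + 0.96×(128−0) = 0 + 122.88 = 122.88 → 123
  B: 130 − 1.92 = 128.08 → 128
  → #7E7B80
30% tone:
  R: 75 + 15.9 = 90.9 → 91
  G: 0 + 0.3×(128−0) = 0 + 38.4 = 38.4 → 38
  B: 130 − 0.6 = 129.4 → 129
  → #5B2681

#7E7B80, #5B2681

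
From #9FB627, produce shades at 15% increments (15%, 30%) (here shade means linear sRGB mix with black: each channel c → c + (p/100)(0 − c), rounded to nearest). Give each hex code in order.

#9FB627 is rgb(159, 182, 39).
15%: (159 − 23.85 = 135.15→135, 182 − 27.3 = 154.7→155, 39 − 5.85 = 33.15→33) → #879B21
30%: (159 − 47.7 = 111.3→111, 182 − 54.6 = 127.4→127, 39 − 11.7 = 27.3→27) → #6F7F1B

#879B21, #6F7F1B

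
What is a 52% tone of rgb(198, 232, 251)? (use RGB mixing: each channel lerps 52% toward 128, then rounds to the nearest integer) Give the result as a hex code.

Per channel, c → c + 0.52(128 − c):
  R: 198 + 0.52×(128−198) = 198 − 36.4 = 161.6 → 162
  G: 232 + 0.52×(128−232) = 232 − 54.08 = 177.92 → 178
  B: 251 + 0.52×(128−251) = 251 − 63.96 = 187.04 → 187
rgb(162, 178, 187) = #a2b2bb.

#a2b2bb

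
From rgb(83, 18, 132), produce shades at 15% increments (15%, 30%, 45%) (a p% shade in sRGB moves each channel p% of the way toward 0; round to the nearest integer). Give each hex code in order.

15%: (83 − 12.45 = 70.55→71, 18 − 2.7 = 15.3→15, 132 − 19.8 = 112.2→112) → #470F70
30%: (83 − 24.9 = 58.1→58, 18 − 5.4 = 12.6→13, 132 − 39.6 = 92.4→92) → #3A0D5C
45%: (83 − 37.35 = 45.65→46, 18 − 8.1 = 9.9→10, 132 − 59.4 = 72.6→73) → #2E0A49

#470F70, #3A0D5C, #2E0A49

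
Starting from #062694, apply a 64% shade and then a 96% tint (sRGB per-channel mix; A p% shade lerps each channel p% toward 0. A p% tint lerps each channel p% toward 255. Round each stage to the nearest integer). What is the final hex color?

#062694 is rgb(6, 38, 148).
Lerp each channel 64% toward 0:
  R: 6 + 0.64×(0−6) = 6 − 3.84 = 2.16 → 2
  G: 38 − 24.32 = 13.68 → 14
  B: 148 − 94.72 = 53.28 → 53
After the shade: rgb(2, 14, 53) = #020e35.
Per channel, c → c + 0.96(255 − c):
  R: 2 + 0.96×(255−2) = 2 + 242.88 = 244.88 → 245
  G: 14 + 231.36 = 245.36 → 245
  B: 53 + 0.96×(255−53) = 53 + 193.92 = 246.92 → 247
rgb(245, 245, 247) = #f5f5f7.

#f5f5f7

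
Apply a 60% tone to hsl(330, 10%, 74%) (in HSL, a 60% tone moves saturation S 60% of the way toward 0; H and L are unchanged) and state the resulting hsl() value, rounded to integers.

S moves 60% from 10 toward 0: 10 − 6 = 4 → 4.
H and L are unchanged.

hsl(330, 4%, 74%)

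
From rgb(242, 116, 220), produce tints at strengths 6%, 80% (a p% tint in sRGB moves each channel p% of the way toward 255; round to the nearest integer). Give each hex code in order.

6%: (242 + 0.78 = 242.78→243, 116 + 8.34 = 124.34→124, 220 + 2.1 = 222.1→222) → #F37CDE
80%: (242 + 10.4 = 252.4→252, 116 + 111.2 = 227.2→227, 220 + 28 = 248→248) → #FCE3F8

#F37CDE, #FCE3F8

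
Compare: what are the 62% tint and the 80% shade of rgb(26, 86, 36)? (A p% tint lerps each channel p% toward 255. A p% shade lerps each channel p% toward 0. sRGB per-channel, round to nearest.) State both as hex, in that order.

62% tint:
  R: 26 + 141.98 = 167.98 → 168
  G: 86 + 0.62×(255−86) = 86 + 104.78 = 190.78 → 191
  B: 36 + 135.78 = 171.78 → 172
  → #a8bfac
80% shade:
  R: 26 − 20.8 = 5.2 → 5
  G: 86 + 0.8×(0−86) = 86 − 68.8 = 17.2 → 17
  B: 36 − 28.8 = 7.2 → 7
  → #051107

#a8bfac, #051107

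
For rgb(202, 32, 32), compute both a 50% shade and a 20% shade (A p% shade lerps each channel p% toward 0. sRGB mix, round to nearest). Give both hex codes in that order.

#651010, #a21a1a

50% shade:
  R: 202 − 101 = 101 → 101
  G: 32 − 16 = 16 → 16
  B: 32 + 0.5×(0−32) = 32 − 16 = 16 → 16
  → #651010
20% shade:
  R: 202 + 0.2×(0−202) = 202 − 40.4 = 161.6 → 162
  G: 32 + 0.2×(0−32) = 32 − 6.4 = 25.6 → 26
  B: 32 + 0.2×(0−32) = 32 − 6.4 = 25.6 → 26
  → #a21a1a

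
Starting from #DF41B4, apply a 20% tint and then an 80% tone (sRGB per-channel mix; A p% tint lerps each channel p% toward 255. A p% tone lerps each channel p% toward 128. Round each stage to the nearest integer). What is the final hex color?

#947B8D

#DF41B4 is rgb(223, 65, 180).
Per channel, c → c + 0.2(255 − c):
  R: 223 + 0.2×(255−223) = 223 + 6.4 = 229.4 → 229
  G: 65 + 0.2×(255−65) = 65 + 38 = 103 → 103
  B: 180 + 0.2×(255−180) = 180 + 15 = 195 → 195
After the tint: rgb(229, 103, 195) = #E567C3.
Per channel, c → c + 0.8(128 − c):
  R: 229 + 0.8×(128−229) = 229 − 80.8 = 148.2 → 148
  G: 103 + 0.8×(128−103) = 103 + 20 = 123 → 123
  B: 195 − 53.6 = 141.4 → 141
rgb(148, 123, 141) = #947B8D.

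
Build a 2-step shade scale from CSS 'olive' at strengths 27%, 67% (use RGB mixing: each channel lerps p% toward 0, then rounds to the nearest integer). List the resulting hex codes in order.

#5d5d00, #2a2a00

CSS olive is rgb(128, 128, 0).
27%: (128 − 34.56 = 93.44→93, 128 − 34.56 = 93.44→93, 0→0) → #5d5d00
67%: (128 − 85.76 = 42.24→42, 128 − 85.76 = 42.24→42, 0→0) → #2a2a00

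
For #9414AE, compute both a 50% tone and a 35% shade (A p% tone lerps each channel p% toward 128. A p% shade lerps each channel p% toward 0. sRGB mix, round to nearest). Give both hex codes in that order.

#8A4A97, #600D71

#9414AE is rgb(148, 20, 174).
50% tone:
  R: 148 − 10 = 138 → 138
  G: 20 + 54 = 74 → 74
  B: 174 + 0.5×(128−174) = 174 − 23 = 151 → 151
  → #8A4A97
35% shade:
  R: 148 + 0.35×(0−148) = 148 − 51.8 = 96.2 → 96
  G: 20 + 0.35×(0−20) = 20 − 7 = 13 → 13
  B: 174 + 0.35×(0−174) = 174 − 60.9 = 113.1 → 113
  → #600D71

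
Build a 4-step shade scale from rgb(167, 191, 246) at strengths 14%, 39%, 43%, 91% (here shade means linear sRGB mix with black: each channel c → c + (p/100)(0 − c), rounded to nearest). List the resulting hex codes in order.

14%: (167 − 23.38 = 143.62→144, 191 − 26.74 = 164.26→164, 246 − 34.44 = 211.56→212) → #90a4d4
39%: (167 − 65.13 = 101.87→102, 191 − 74.49 = 116.51→117, 246 − 95.94 = 150.06→150) → #667596
43%: (167 − 71.81 = 95.19→95, 191 − 82.13 = 108.87→109, 246 − 105.78 = 140.22→140) → #5f6d8c
91%: (167 − 151.97 = 15.03→15, 191 − 173.81 = 17.19→17, 246 − 223.86 = 22.14→22) → #0f1116

#90a4d4, #667596, #5f6d8c, #0f1116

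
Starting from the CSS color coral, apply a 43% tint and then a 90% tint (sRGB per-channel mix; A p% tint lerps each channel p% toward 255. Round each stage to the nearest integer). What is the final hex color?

#FFF8F5

CSS coral is rgb(255, 127, 80).
A 43% tint moves each channel 43% toward 255:
  R: 255 + 0.43×(255−255) = 255 + 0 = 255 → 255
  G: 127 + 55.04 = 182.04 → 182
  B: 80 + 0.43×(255−80) = 80 + 75.25 = 155.25 → 155
After the tint: rgb(255, 182, 155) = #FFB69B.
Lerp each channel 90% toward 255:
  R: 255 + 0 = 255 → 255
  G: 182 + 0.9×(255−182) = 182 + 65.7 = 247.7 → 248
  B: 155 + 90 = 245 → 245
rgb(255, 248, 245) = #FFF8F5.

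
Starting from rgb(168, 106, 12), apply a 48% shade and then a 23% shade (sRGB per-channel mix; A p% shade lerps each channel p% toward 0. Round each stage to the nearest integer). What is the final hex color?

#432a05

Per channel, c → c + 0.48(0 − c):
  R: 168 − 80.64 = 87.36 → 87
  G: 106 + 0.48×(0−106) = 106 − 50.88 = 55.12 → 55
  B: 12 + 0.48×(0−12) = 12 − 5.76 = 6.24 → 6
After the shade: rgb(87, 55, 6) = #573706.
Lerp each channel 23% toward 0:
  R: 87 + 0.23×(0−87) = 87 − 20.01 = 66.99 → 67
  G: 55 + 0.23×(0−55) = 55 − 12.65 = 42.35 → 42
  B: 6 + 0.23×(0−6) = 6 − 1.38 = 4.62 → 5
rgb(67, 42, 5) = #432a05.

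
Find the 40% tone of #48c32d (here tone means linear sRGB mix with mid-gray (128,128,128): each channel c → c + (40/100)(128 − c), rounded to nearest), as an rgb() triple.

rgb(94, 168, 78)

#48c32d is rgb(72, 195, 45).
Lerp each channel 40% toward 128:
  R: 72 + 0.4×(128−72) = 72 + 22.4 = 94.4 → 94
  G: 195 + 0.4×(128−195) = 195 − 26.8 = 168.2 → 168
  B: 45 + 0.4×(128−45) = 45 + 33.2 = 78.2 → 78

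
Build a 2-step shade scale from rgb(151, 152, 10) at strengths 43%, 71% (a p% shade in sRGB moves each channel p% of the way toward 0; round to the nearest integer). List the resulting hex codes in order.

43%: (151 − 64.93 = 86.07→86, 152 − 65.36 = 86.64→87, 10 − 4.3 = 5.7→6) → #565706
71%: (151 − 107.21 = 43.79→44, 152 − 107.92 = 44.08→44, 10 − 7.1 = 2.9→3) → #2C2C03

#565706, #2C2C03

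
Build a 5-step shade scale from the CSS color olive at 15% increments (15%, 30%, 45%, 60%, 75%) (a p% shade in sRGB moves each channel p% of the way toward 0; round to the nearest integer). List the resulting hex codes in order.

#6D6D00, #5A5A00, #464600, #333300, #202000

CSS olive is rgb(128, 128, 0).
15%: (128 − 19.2 = 108.8→109, 128 − 19.2 = 108.8→109, 0→0) → #6D6D00
30%: (128 − 38.4 = 89.6→90, 128 − 38.4 = 89.6→90, 0→0) → #5A5A00
45%: (128 − 57.6 = 70.4→70, 128 − 57.6 = 70.4→70, 0→0) → #464600
60%: (128 − 76.8 = 51.2→51, 128 − 76.8 = 51.2→51, 0→0) → #333300
75%: (128 − 96 = 32→32, 128 − 96 = 32→32, 0→0) → #202000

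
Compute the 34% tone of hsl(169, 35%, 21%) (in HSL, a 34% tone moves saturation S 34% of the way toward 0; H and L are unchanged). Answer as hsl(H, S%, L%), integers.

hsl(169, 23%, 21%)

S moves 34% from 35 toward 0: 35 − 11.9 = 23.1 → 23.
H and L are unchanged.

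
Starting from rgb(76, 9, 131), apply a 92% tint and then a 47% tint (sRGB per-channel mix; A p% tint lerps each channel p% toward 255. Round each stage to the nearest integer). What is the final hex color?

#F8F4FA

Per channel, c → c + 0.92(255 − c):
  R: 76 + 164.68 = 240.68 → 241
  G: 9 + 226.32 = 235.32 → 235
  B: 131 + 114.08 = 245.08 → 245
After the tint: rgb(241, 235, 245) = #F1EBF5.
Lerp each channel 47% toward 255:
  R: 241 + 6.58 = 247.58 → 248
  G: 235 + 0.47×(255−235) = 235 + 9.4 = 244.4 → 244
  B: 245 + 4.7 = 249.7 → 250
rgb(248, 244, 250) = #F8F4FA.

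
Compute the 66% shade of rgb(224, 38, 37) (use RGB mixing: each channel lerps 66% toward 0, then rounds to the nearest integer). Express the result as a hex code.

A 66% shade moves each channel 66% toward 0:
  R: 224 + 0.66×(0−224) = 224 − 147.84 = 76.16 → 76
  G: 38 + 0.66×(0−38) = 38 − 25.08 = 12.92 → 13
  B: 37 + 0.66×(0−37) = 37 − 24.42 = 12.58 → 13
rgb(76, 13, 13) = #4C0D0D.

#4C0D0D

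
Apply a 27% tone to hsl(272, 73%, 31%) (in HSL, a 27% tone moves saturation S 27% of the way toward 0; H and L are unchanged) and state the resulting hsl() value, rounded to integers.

S moves 27% from 73 toward 0: 73 − 19.71 = 53.29 → 53.
H and L are unchanged.

hsl(272, 53%, 31%)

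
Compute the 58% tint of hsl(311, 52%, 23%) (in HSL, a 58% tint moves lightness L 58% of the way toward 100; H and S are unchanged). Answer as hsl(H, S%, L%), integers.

hsl(311, 52%, 68%)

L moves 58% from 23 toward 100: 23 + 44.66 = 67.66 → 68.
H and S are unchanged.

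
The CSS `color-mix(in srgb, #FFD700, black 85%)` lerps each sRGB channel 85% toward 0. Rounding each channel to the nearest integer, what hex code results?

#FFD700 is rgb(255, 215, 0).
An 85% shade moves each channel 85% toward 0:
  R: 255 − 216.75 = 38.25 → 38
  G: 215 − 182.75 = 32.25 → 32
  B: 0 + 0 = 0 → 0
rgb(38, 32, 0) = #262000.

#262000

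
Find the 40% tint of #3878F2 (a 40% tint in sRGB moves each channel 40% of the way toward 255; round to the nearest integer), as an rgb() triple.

#3878F2 is rgb(56, 120, 242).
Lerp each channel 40% toward 255:
  R: 56 + 79.6 = 135.6 → 136
  G: 120 + 0.4×(255−120) = 120 + 54 = 174 → 174
  B: 242 + 0.4×(255−242) = 242 + 5.2 = 247.2 → 247

rgb(136, 174, 247)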